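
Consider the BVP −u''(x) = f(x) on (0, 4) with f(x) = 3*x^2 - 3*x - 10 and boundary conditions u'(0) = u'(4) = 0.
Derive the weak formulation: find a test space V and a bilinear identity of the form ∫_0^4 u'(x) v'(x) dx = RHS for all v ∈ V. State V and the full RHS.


V = H^1(0, 4) (no boundary constraint on v; u is determined up to an additive constant); weak form: ∫_0^4 u'v' dx = ∫_0^4 (3*x^2 - 3*x - 10) v dx for all v ∈ V.

Multiply both sides by a test function v and integrate from 0 to 4:
  ∫_0^4 −u''(x) v(x) dx = ∫_0^4 f(x) v(x) dx.
Integrate the LHS by parts once:
  ∫_0^4 −u'' v dx = −[u'(x) v(x)]_0^4 + ∫_0^4 u'(x) v'(x) dx.
Thus ∫_0^4 u'(x) v'(x) dx = ∫_0^4 f(x) v(x) dx + [u'(x) v(x)]_0^4.
Choose V so that boundary terms are either known or forced to vanish.
u has homogeneous Neumann: u'(0) = u'(4) = 0. So [u' v]_0^4 = 0·v(4) − 0·v(0) = 0 for any v; take V = H^1(0, 4).
Weak formulation: find u (satisfying any essential BC) such that ∫_0^4 u'(x) v'(x) dx = ∫_0^4 f v dx for all v ∈ V (homogeneous Neumann, so boundary terms vanish).
Substituting f(x) = 3*x^2 - 3*x - 10, the right-hand side is ∫_0^4 (3*x^2 - 3*x - 10) v dx.
Compatibility check (pure Neumann): taking v ≡ 1 ∈ V gives 0 = ∫_0^4 f dx + (0) − (0), i.e. ∫_0^4 f dx must equal u'(0) − u'(4) = 0. Indeed ∫_0^4 (3*x^2 - 3*x - 10) dx = 0, so the data are compatible. The solution is then unique only up to an additive constant (fix it e.g. by requiring ∫_0^4 u dx = 0).


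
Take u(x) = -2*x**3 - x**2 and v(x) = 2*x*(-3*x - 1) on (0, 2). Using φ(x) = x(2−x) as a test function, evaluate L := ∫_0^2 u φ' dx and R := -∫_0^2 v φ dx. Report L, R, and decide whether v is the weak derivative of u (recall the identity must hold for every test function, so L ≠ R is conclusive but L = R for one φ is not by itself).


LHS = 184/15, RHS = 184/15. Yes, v = u' weakly.

u(x) = -2*x**3 - x**2, classical derivative u'(x) = -6*x**2 - 2*x.
φ(x) = x(2−x), so φ'(x) = 2 - 2*x.
Note φ(0) = φ(2) = 0, so the boundary term u·φ vanishes.
LHS = ∫_0^2 u(x) φ'(x) dx = ∫_0^2 (4*x^4 - 2*x^3 - 2*x^2) dx. Term by term:
  ∫_0^2 4*x^4 dx = 128/5;  ∫_0^2 -2*x^3 dx = -8;  ∫_0^2 -2*x^2 dx = -16/3.
Sum: 128/5 − 8 − 16/3 = 184/15.
So LHS = 184/15.
∫_0^2 v(x) φ(x) dx = ∫_0^2 (6*x^4 - 10*x^3 - 4*x^2) dx. Term by term:
  ∫_0^2 6*x^4 dx = 192/5;  ∫_0^2 -10*x^3 dx = -40;  ∫_0^2 -4*x^2 dx = -32/3.
Sum: 192/5 − 40 − 32/3 = -184/15.
So RHS = -∫_0^2 v(x) φ(x) dx = 184/15.
LHS = RHS, so the identity holds for this test φ.
Moreover u is smooth here and v(x) = u'(x) = -6*x**2 - 2*x pointwise, so the identity holds for every test function. Hence v is the weak derivative of u.


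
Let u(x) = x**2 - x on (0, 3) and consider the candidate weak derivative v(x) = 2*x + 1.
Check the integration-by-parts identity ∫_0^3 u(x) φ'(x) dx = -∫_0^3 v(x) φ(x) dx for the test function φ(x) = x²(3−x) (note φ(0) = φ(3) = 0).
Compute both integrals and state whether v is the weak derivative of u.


LHS = -351/20, RHS = -621/20. No, v is not the weak derivative of u.

u(x) = x**2 - x, classical derivative u'(x) = 2*x - 1.
φ(x) = x²(3−x), so φ'(x) = 3*x*(2 - x).
Note φ(0) = φ(3) = 0, so the boundary term u·φ vanishes.
LHS = ∫_0^3 u(x) φ'(x) dx = ∫_0^3 (-3*x^4 + 9*x^3 - 6*x^2) dx. Term by term:
  ∫_0^3 -3*x^4 dx = -729/5;  ∫_0^3 9*x^3 dx = 729/4;  ∫_0^3 -6*x^2 dx = -54.
Sum: -729/5 + 729/4 − 54 = -351/20.
So LHS = -351/20.
∫_0^3 v(x) φ(x) dx = ∫_0^3 (-2*x^4 + 5*x^3 + 3*x^2) dx. Term by term:
  ∫_0^3 -2*x^4 dx = -486/5;  ∫_0^3 5*x^3 dx = 405/4;  ∫_0^3 3*x^2 dx = 27.
Sum: -486/5 + 405/4 + 27 = 621/20.
So RHS = -∫_0^3 v(x) φ(x) dx = -621/20.
LHS − RHS = 27/2 ≠ 0, so the identity fails.
(For a valid weak derivative the identity must hold for EVERY test function, in particular this one. The failure shows v is NOT the weak derivative of u.)
Correct weak derivative would be u'(x) = 2*x - 1.


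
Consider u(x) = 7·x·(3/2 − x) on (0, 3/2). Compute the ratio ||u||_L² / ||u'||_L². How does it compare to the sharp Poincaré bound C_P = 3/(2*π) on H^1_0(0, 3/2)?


||u||_L² / ||u'||_L² = 3*sqrt(10)/20 < C_P = 3/(2*π).

u(x) = 7·x·(3/2 − x), so u'(x) = 21/2 - 14*x.
u(x) = 7·x·(3/2 − x) vanishes at x = 0 and x = 3/2, so u ∈ H^1_0(0, 3/2). Differentiate via the product rule and integrate the resulting polynomials term by term.
  ∫_0^3/2 u² dx = ∫_0^3/2 (49*x^4 - 147*x^3 + 441*x^2/4) dx. Term by term:
    ∫_0^3/2 49*x^4 dx = 11907/160;  ∫_0^3/2 -147*x^3 dx = -11907/64;  ∫_0^3/2 441*x^2/4 dx = 3969/32.
  Sum: 11907/160 − 11907/64 + 3969/32 = 3969/320.
  ∫_0^3/2 (u')² dx = ∫_0^3/2 (196*x^2 - 294*x + 441/4) dx. Term by term:
    ∫_0^3/2 196*x^2 dx = 441/2;  ∫_0^3/2 -294*x dx = -1323/4;  ∫_0^3/2 441/4 dx = 1323/8.
  Sum: 441/2 − 1323/4 + 1323/8 = 441/8.
∫_0^3/2 u² dx = 3969/320, so ||u||_L² = 63*sqrt(5)/40.
∫_0^3/2 (u')² dx = 441/8, so ||u'||_L² = 21*sqrt(2)/4.
Ratio ||u||_L² / ||u'||_L² = 3*sqrt(10)/20.
Sharp Poincaré constant on H^1_0(0, 3/2) is C_P = L/π = 3/(2*π), achieved by sin(2*π/3·x).
A polynomial bump cannot attain the sharp Poincaré constant (only the first sine eigenfunction does), so the ratio is strictly less than C_P, consistent with ||u||_L² ≤ C_P ||u'||_L².


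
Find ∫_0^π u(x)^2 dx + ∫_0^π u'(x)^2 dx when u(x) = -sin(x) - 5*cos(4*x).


||u||_{H^1(0,π)}^2 = -68/3 + 427*π/2

u'(x) = 20*sin(4*x) - cos(x).
Expand u² and (u')² and integrate term by term on (0, π), using: for integers n ≥ 1, ∫_0^π sin²(nx) dx = ∫_0^π cos²(nx) dx = π/2; for n ≠ n', ∫_0^π sin(nx)sin(n'x) dx = ∫_0^π cos(nx)cos(n'x) dx = 0; and by product-to-sum, ∫_0^π sin(nx)cos(n'x) dx = ½∫_0^π [sin((n+n')x) + sin((n−n')x)] dx, which is 0 when n+n' is even and 2n/(n²−n'²) when n+n' is odd (it need not vanish on (0, π)).
  u² squared terms: (-1)²·∫sin(x)² dx = 1·π/2 = π/2;  (-5)²·∫cos(4x)² dx = 25·π/2 = 25*π/2.
  u² cross terms: 2·(-1)·(-5)·∫sin(x)·cos(4x) dx = 10·(-2/15) = -4/3.
  So ∫_0^π u² dx = π/2 + 25*π/2 − 4/3 = -4/3 + 13*π.
  (u')² squared terms: (-1)²·∫cos(x)² dx = 1·π/2 = π/2;  (20)²·∫sin(4x)² dx = 400·π/2 = 200*π.
  (u')² cross terms: 2·(-1)·(20)·∫cos(x)·sin(4x) dx = -40·(8/15) = -64/3.
  So ∫_0^π (u')² dx = π/2 + 200*π − 64/3 = -64/3 + 401*π/2.
||u||_{H^1}^2 = (-4/3 + 13*π) + (-64/3 + 401*π/2) = -68/3 + 427*π/2.


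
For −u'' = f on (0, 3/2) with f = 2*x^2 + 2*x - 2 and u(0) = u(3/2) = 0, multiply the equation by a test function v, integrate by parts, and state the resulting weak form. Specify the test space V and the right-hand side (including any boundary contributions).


V = H^1_0(0, 3/2) (so v(0) = v(3/2) = 0); weak form: ∫_0^3/2 u'v' dx = ∫_0^3/2 (2*x^2 + 2*x - 2) v dx for all v ∈ V.

Multiply both sides by a test function v and integrate from 0 to 3/2:
  ∫_0^3/2 −u''(x) v(x) dx = ∫_0^3/2 f(x) v(x) dx.
Integrate the LHS by parts once:
  ∫_0^3/2 −u'' v dx = −[u'(x) v(x)]_0^3/2 + ∫_0^3/2 u'(x) v'(x) dx.
Thus ∫_0^3/2 u'(x) v'(x) dx = ∫_0^3/2 f(x) v(x) dx + [u'(x) v(x)]_0^3/2.
Choose V so that boundary terms are either known or forced to vanish.
u is Dirichlet: u(0) = u(3/2) = 0. Let V = H^1_0(0, 3/2); then v(0) = v(3/2) = 0, and [u' v]_0^3/2 = 0.
Weak formulation: find u (satisfying any essential BC) such that ∫_0^3/2 u'(x) v'(x) dx = ∫_0^3/2 f v dx for all v ∈ V.
Substituting f(x) = 2*x^2 + 2*x - 2, the right-hand side is ∫_0^3/2 (2*x^2 + 2*x - 2) v dx.


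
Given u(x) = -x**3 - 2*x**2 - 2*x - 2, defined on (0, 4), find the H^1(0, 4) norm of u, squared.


||u||_{H^1}^2 = 417696/35

The H^1 norm (squared) on an interval (0, L) is
  ||u||_{H^1}^2 = ∫_0^L u(x)^2 dx + ∫_0^L u'(x)^2 dx.
Compute u'(x) = -3*x**2 - 4*x - 2.
Then u(x)^2 = x**6 + 4*x**5 + 8*x**4 + 12*x**3 + 12*x**2 + 8*x + 4 and u'(x)^2 = 9*x**4 + 24*x**3 + 28*x**2 + 16*x + 4.
Integrate each monomial from 0 to 4 using ∫_0^4 c·x^n dx = c·4^(n+1)/(n+1):
  ∫_0^4 u(x)^2 dx = ∫_0^4 (x^6 + 4*x^5 + 8*x^4 + 12*x^3 + 12*x^2 + 8*x + 4) dx. Term by term:
    ∫_0^4 x^6 dx = 16384/7;  ∫_0^4 4*x^5 dx = 8192/3;  ∫_0^4 8*x^4 dx = 8192/5;
    ∫_0^4 12*x^3 dx = 768;  ∫_0^4 12*x^2 dx = 256;  ∫_0^4 8*x dx = 64;
    ∫_0^4 4 dx = 16.
  Sum: 16384/7 + 8192/3 + 8192/5 + 768 + 256 + 64 + 16 = 820432/105.
  ∫_0^4 u'(x)^2 dx = ∫_0^4 (9*x^4 + 24*x^3 + 28*x^2 + 16*x + 4) dx. Term by term:
    ∫_0^4 9*x^4 dx = 9216/5;  ∫_0^4 24*x^3 dx = 1536;  ∫_0^4 28*x^2 dx = 1792/3;
    ∫_0^4 16*x dx = 128;  ∫_0^4 4 dx = 16.
  Sum: 9216/5 + 1536 + 1792/3 + 128 + 16 = 61808/15.
Adding: ||u||_{H^1}^2 = 820432/105 + 61808/15 = 417696/35.


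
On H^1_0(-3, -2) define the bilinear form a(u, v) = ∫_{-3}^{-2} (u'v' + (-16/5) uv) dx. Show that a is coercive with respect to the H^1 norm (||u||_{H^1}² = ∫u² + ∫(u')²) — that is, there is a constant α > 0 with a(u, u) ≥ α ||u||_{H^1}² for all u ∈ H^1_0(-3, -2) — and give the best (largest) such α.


α = (-16/5 + π^2)/(1 + π^2)

Coercivity of a(·,·) on H^1_0(-3, -2) means a(u, u) ≥ α ||u||_{H^1}² for every u ∈ H^1_0.
The interval has length L = 1, and Poincaré/coercivity depend only on L. Here a(u, u) = ∫(u')² + (-16/5)·∫u².
Here c = -16/5 < 0 with |c| < (π/L)² = π^2, so coercivity still holds. The condition a(u,u) ≥ α||u||_{H^1}² reads (1−α)∫(u')² ≥ (α−c)∫u². Any admissible α is ≤ 1 (rapidly oscillating u have ∫u²/∫(u')² → 0), and α = 1 would force 0 ≥ (1−c)∫u², impossible since c < 1; so 1−α > 0. By the sharp Poincaré inequality on H^1_0 of an interval of length L, ∫(u')² ≥ (π/L)²∫u² with equality for the first sine mode sin(π(x−x₀)/L) (x₀ the left endpoint), so the inequality holds for all u iff (1−α)(π/L)² ≥ α − c, i.e. α ≤ ((π/L)² + c)/((π/L)² + 1) = (1 + c(L/π)²)/(1 + (L/π)²). (Direct route, valid since c ≤ 0: Poincaré gives c∫u² ≥ c(L/π)²∫(u')², so a(u,u) ≥ (1 + c(L/π)²)∫(u')², while ||u||_{H^1}² ≤ (1 + (L/π)²)∫(u')²; dividing yields the same α.) With (π/L)² = π^2 and c = -16/5, the largest admissible constant is α = ((π/L)² + c)/((π/L)² + 1).
Simplifying, α = (-16/5 + π^2)/(1 + π^2).


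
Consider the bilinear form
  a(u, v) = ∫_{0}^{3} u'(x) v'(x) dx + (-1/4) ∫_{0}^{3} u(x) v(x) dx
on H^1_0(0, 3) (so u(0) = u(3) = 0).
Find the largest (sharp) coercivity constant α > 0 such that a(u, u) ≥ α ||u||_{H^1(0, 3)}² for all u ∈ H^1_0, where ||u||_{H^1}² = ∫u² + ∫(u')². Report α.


α = (-9/4 + π^2)/(9 + π^2)

Coercivity of a(·,·) on H^1_0(0, 3) means a(u, u) ≥ α ||u||_{H^1}² for every u ∈ H^1_0.
The interval has length L = 3, and Poincaré/coercivity depend only on L. Here a(u, u) = ∫(u')² + (-1/4)·∫u².
Here c = -1/4 < 0 with |c| < (π/L)² = π^2/9, so coercivity still holds. The condition a(u,u) ≥ α||u||_{H^1}² reads (1−α)∫(u')² ≥ (α−c)∫u². Any admissible α is ≤ 1 (rapidly oscillating u have ∫u²/∫(u')² → 0), and α = 1 would force 0 ≥ (1−c)∫u², impossible since c < 1; so 1−α > 0. By the sharp Poincaré inequality on H^1_0 of an interval of length L, ∫(u')² ≥ (π/L)²∫u² with equality for the first sine mode sin(π(x−x₀)/L) (x₀ the left endpoint), so the inequality holds for all u iff (1−α)(π/L)² ≥ α − c, i.e. α ≤ ((π/L)² + c)/((π/L)² + 1) = (1 + c(L/π)²)/(1 + (L/π)²). (Direct route, valid since c ≤ 0: Poincaré gives c∫u² ≥ c(L/π)²∫(u')², so a(u,u) ≥ (1 + c(L/π)²)∫(u')², while ||u||_{H^1}² ≤ (1 + (L/π)²)∫(u')²; dividing yields the same α.) With (π/L)² = π^2/9 and c = -1/4, the largest admissible constant is α = ((π/L)² + c)/((π/L)² + 1).
Simplifying, α = (-9/4 + π^2)/(9 + π^2).


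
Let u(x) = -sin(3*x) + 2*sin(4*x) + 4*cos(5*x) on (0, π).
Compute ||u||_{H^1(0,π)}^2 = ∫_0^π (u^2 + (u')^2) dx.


||u||_{H^1(0,π)}^2 = -3328/9 + 247*π

u'(x) = -20*sin(5*x) - 3*cos(3*x) + 8*cos(4*x).
Expand u² and (u')² and integrate term by term on (0, π), using: for integers n ≥ 1, ∫_0^π sin²(nx) dx = ∫_0^π cos²(nx) dx = π/2; for n ≠ n', ∫_0^π sin(nx)sin(n'x) dx = ∫_0^π cos(nx)cos(n'x) dx = 0; and by product-to-sum, ∫_0^π sin(nx)cos(n'x) dx = ½∫_0^π [sin((n+n')x) + sin((n−n')x)] dx, which is 0 when n+n' is even and 2n/(n²−n'²) when n+n' is odd (it need not vanish on (0, π)).
  u² squared terms: (-1)²·∫sin(3x)² dx = 1·π/2 = π/2;  (2)²·∫sin(4x)² dx = 4·π/2 = 2*π;  (4)²·∫cos(5x)² dx = 16·π/2 = 8*π.
  u² cross terms: 2·(-1)·(2)·∫sin(3x)·sin(4x) dx = -4·(0) = 0;  2·(-1)·(4)·∫sin(3x)·cos(5x) dx = -8·(0) = 0;  2·(2)·(4)·∫sin(4x)·cos(5x) dx = 16·(-8/9) = -128/9.
  So ∫_0^π u² dx = π/2 + 2*π + 8*π + 0 + 0 − 128/9 = -128/9 + 21*π/2.
  (u')² squared terms: (-20)²·∫sin(5x)² dx = 400·π/2 = 200*π;  (-3)²·∫cos(3x)² dx = 9·π/2 = 9*π/2;  (8)²·∫cos(4x)² dx = 64·π/2 = 32*π.
  (u')² cross terms: 2·(-20)·(-3)·∫sin(5x)·cos(3x) dx = 120·(0) = 0;  2·(-20)·(8)·∫sin(5x)·cos(4x) dx = -320·(10/9) = -3200/9;  2·(-3)·(8)·∫cos(3x)·cos(4x) dx = -48·(0) = 0.
  So ∫_0^π (u')² dx = 200*π + 9*π/2 + 32*π + 0 − 3200/9 + 0 = -3200/9 + 473*π/2.
||u||_{H^1}^2 = (-128/9 + 21*π/2) + (-3200/9 + 473*π/2) = -3328/9 + 247*π.


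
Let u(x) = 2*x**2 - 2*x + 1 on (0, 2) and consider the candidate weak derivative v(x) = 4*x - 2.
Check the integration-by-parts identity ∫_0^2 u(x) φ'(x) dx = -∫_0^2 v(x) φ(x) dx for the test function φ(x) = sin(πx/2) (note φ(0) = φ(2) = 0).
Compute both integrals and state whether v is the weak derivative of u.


LHS = -8/π, RHS = -8/π. Yes, v = u' weakly.

u(x) = 2*x**2 - 2*x + 1, classical derivative u'(x) = 4*x - 2.
φ(x) = sin(πx/2), so φ'(x) = π*cos(π*x/2)/2.
Note φ(0) = φ(2) = 0, so the boundary term u·φ vanishes.
LHS = ∫_0^2 u(x) φ'(x) dx = ∫_0^2 (π*x^2*cos(π*x/2) - π*x*cos(π*x/2) + π*cos(π*x/2)/2) dx. Term by term:
  ∫_0^2 π*cos(π*x/2)/2 dx = 0;  ∫_0^2 π*x^2*cos(π*x/2) dx = -16/π;  ∫_0^2 -π*x*cos(π*x/2) dx = 8/π.
Sum: 0 − 16/π + 8/π = -8/π.
So LHS = -8/π.
∫_0^2 v(x) φ(x) dx = ∫_0^2 (4*x*sin(π*x/2) - 2*sin(π*x/2)) dx. Term by term:
  ∫_0^2 -2*sin(π*x/2) dx = -8/π;  ∫_0^2 4*x*sin(π*x/2) dx = 16/π.
Sum: -8/π + 16/π = 8/π.
So RHS = -∫_0^2 v(x) φ(x) dx = -8/π.
LHS = RHS, so the identity holds for this test φ.
Moreover u is smooth here and v(x) = u'(x) = 4*x - 2 pointwise, so the identity holds for every test function. Hence v is the weak derivative of u.


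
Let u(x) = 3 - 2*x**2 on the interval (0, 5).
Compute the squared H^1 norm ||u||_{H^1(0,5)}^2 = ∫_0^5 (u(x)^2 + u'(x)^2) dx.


||u||_{H^1}^2 = 8135/3

The H^1 norm (squared) on an interval (0, L) is
  ||u||_{H^1}^2 = ∫_0^L u(x)^2 dx + ∫_0^L u'(x)^2 dx.
Compute u'(x) = -4*x.
Then u(x)^2 = 4*x**4 - 12*x**2 + 9 and u'(x)^2 = 16*x**2.
Integrate each monomial from 0 to 5 using ∫_0^5 c·x^n dx = c·5^(n+1)/(n+1):
  ∫_0^5 u(x)^2 dx = ∫_0^5 (4*x^4 - 12*x^2 + 9) dx. Term by term:
    ∫_0^5 4*x^4 dx = 2500;  ∫_0^5 -12*x^2 dx = -500;  ∫_0^5 9 dx = 45.
  Sum: 2500 − 500 + 45 = 2045.
  ∫_0^5 u'(x)^2 dx = ∫_0^5 (16*x^2) dx. Term by term:
    ∫_0^5 16*x^2 dx = 2000/3.
Adding: ||u||_{H^1}^2 = 2045 + 2000/3 = 8135/3.


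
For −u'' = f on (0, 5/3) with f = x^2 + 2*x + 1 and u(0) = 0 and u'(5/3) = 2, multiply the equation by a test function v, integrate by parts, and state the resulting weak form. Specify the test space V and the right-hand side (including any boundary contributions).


V = {v ∈ H^1(0, 5/3) : v(0) = 0} (test functions vanish at x = 0 where u is specified); weak form: ∫_0^5/3 u'v' dx = ∫_0^5/3 (x^2 + 2*x + 1) v dx + 2·v(5/3) for all v ∈ V.

Multiply both sides by a test function v and integrate from 0 to 5/3:
  ∫_0^5/3 −u''(x) v(x) dx = ∫_0^5/3 f(x) v(x) dx.
Integrate the LHS by parts once:
  ∫_0^5/3 −u'' v dx = −[u'(x) v(x)]_0^5/3 + ∫_0^5/3 u'(x) v'(x) dx.
Thus ∫_0^5/3 u'(x) v'(x) dx = ∫_0^5/3 f(x) v(x) dx + [u'(x) v(x)]_0^5/3.
Choose V so that boundary terms are either known or forced to vanish.
Mixed BC: u(0) = 0 (Dirichlet) and u'(5/3) = 2 (Neumann). Define V = {v ∈ H^1(0, 5/3) : v(0) = 0}. Then [u' v]_0^5/3 = u'(5/3)·v(5/3) − u'(0)·0 = 2·v(5/3).
Weak formulation: find u (satisfying any essential BC) such that ∫_0^5/3 u'(x) v'(x) dx = ∫_0^5/3 f v dx + 2·v(5/3) for all v ∈ V (Dirichlet at 0 absorbed into V; Neumann datum at x = 5/3 contributes the boundary term).
Substituting f(x) = x^2 + 2*x + 1, the right-hand side is ∫_0^5/3 (x^2 + 2*x + 1) v dx + 2·v(5/3).


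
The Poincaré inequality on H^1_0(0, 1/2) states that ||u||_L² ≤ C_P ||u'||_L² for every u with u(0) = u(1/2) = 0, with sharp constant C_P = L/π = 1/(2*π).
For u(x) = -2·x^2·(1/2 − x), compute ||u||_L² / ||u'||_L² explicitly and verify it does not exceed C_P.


||u||_L² / ||u'||_L² = sqrt(14)/28 < C_P = 1/(2*π).

u(x) = -2·x^2·(1/2 − x), so u'(x) = 2*x*(3*x - 1).
u(x) = -2·x^2·(1/2 − x) vanishes at x = 0 and x = 1/2, so u ∈ H^1_0(0, 1/2). Differentiate via the product rule and integrate the resulting polynomials term by term.
  ∫_0^1/2 u² dx = ∫_0^1/2 (4*x^6 - 4*x^5 + x^4) dx. Term by term:
    ∫_0^1/2 4*x^6 dx = 1/224;  ∫_0^1/2 -4*x^5 dx = -1/96;  ∫_0^1/2 x^4 dx = 1/160.
  Sum: 1/224 − 1/96 + 1/160 = 1/3360.
  ∫_0^1/2 (u')² dx = ∫_0^1/2 (36*x^4 - 24*x^3 + 4*x^2) dx. Term by term:
    ∫_0^1/2 36*x^4 dx = 9/40;  ∫_0^1/2 -24*x^3 dx = -3/8;  ∫_0^1/2 4*x^2 dx = 1/6.
  Sum: 9/40 − 3/8 + 1/6 = 1/60.
∫_0^1/2 u² dx = 1/3360, so ||u||_L² = sqrt(210)/840.
∫_0^1/2 (u')² dx = 1/60, so ||u'||_L² = sqrt(15)/30.
Ratio ||u||_L² / ||u'||_L² = sqrt(14)/28.
Sharp Poincaré constant on H^1_0(0, 1/2) is C_P = L/π = 1/(2*π), achieved by sin(2*π·x).
A polynomial bump cannot attain the sharp Poincaré constant (only the first sine eigenfunction does), so the ratio is strictly less than C_P, consistent with ||u||_L² ≤ C_P ||u'||_L².


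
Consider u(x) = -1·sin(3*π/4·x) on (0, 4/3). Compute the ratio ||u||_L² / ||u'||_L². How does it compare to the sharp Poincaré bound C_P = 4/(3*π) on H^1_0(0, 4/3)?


||u||_L² / ||u'||_L² = 4/(3*π) = C_P.

u(x) = -1·sin(3*π/4·x), so u'(x) = -3*π*cos(3*π*x/4)/4.
Writing u(x) = A·sin(kπx/L) with A = -1 and k = 1, use ∫_0^L sin²(kπx/L) dx = L/2 and ∫_0^L cos²(kπx/L) dx = L/2.
u² = 1·sin²(3*π/4·x) and (u')² = 9*π^2/16·cos²(3*π/4·x), and each of sin², cos² integrates to L/2 = 2/3 over (0, 4/3).
∫_0^4/3 u² dx = 2/3, so ||u||_L² = sqrt(6)/3.
∫_0^4/3 (u')² dx = 3*π^2/8, so ||u'||_L² = sqrt(6)*π/4.
Ratio ||u||_L² / ||u'||_L² = 4/(3*π).
Sharp Poincaré constant on H^1_0(0, 4/3) is C_P = L/π = 4/(3*π), achieved by sin(3*π/4·x).
This is the k = 1 eigenfunction (up to amplitude), so the ratio equals the sharp Poincaré constant exactly.


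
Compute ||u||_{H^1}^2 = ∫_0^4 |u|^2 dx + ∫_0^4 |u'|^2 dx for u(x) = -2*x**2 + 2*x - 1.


||u||_{H^1}^2 = 3396/5

The H^1 norm (squared) on an interval (0, L) is
  ||u||_{H^1}^2 = ∫_0^L u(x)^2 dx + ∫_0^L u'(x)^2 dx.
Compute u'(x) = 2 - 4*x.
Then u(x)^2 = 4*x**4 - 8*x**3 + 8*x**2 - 4*x + 1 and u'(x)^2 = 16*x**2 - 16*x + 4.
Integrate each monomial from 0 to 4 using ∫_0^4 c·x^n dx = c·4^(n+1)/(n+1):
  ∫_0^4 u(x)^2 dx = ∫_0^4 (4*x^4 - 8*x^3 + 8*x^2 - 4*x + 1) dx. Term by term:
    ∫_0^4 4*x^4 dx = 4096/5;  ∫_0^4 -8*x^3 dx = -512;  ∫_0^4 8*x^2 dx = 512/3;
    ∫_0^4 -4*x dx = -32;  ∫_0^4 1 dx = 4.
  Sum: 4096/5 − 512 + 512/3 − 32 + 4 = 6748/15.
  ∫_0^4 u'(x)^2 dx = ∫_0^4 (16*x^2 - 16*x + 4) dx. Term by term:
    ∫_0^4 16*x^2 dx = 1024/3;  ∫_0^4 -16*x dx = -128;  ∫_0^4 4 dx = 16.
  Sum: 1024/3 − 128 + 16 = 688/3.
Adding: ||u||_{H^1}^2 = 6748/15 + 688/3 = 3396/5.


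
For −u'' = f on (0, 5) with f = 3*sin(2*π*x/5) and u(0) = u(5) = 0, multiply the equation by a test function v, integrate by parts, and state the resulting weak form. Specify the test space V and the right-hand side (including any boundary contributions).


V = H^1_0(0, 5) (so v(0) = v(5) = 0); weak form: ∫_0^5 u'v' dx = ∫_0^5 (3*sin(2*π*x/5)) v dx for all v ∈ V.

Multiply both sides by a test function v and integrate from 0 to 5:
  ∫_0^5 −u''(x) v(x) dx = ∫_0^5 f(x) v(x) dx.
Integrate the LHS by parts once:
  ∫_0^5 −u'' v dx = −[u'(x) v(x)]_0^5 + ∫_0^5 u'(x) v'(x) dx.
Thus ∫_0^5 u'(x) v'(x) dx = ∫_0^5 f(x) v(x) dx + [u'(x) v(x)]_0^5.
Choose V so that boundary terms are either known or forced to vanish.
u is Dirichlet: u(0) = u(5) = 0. Let V = H^1_0(0, 5); then v(0) = v(5) = 0, and [u' v]_0^5 = 0.
Weak formulation: find u (satisfying any essential BC) such that ∫_0^5 u'(x) v'(x) dx = ∫_0^5 f v dx for all v ∈ V.
Substituting f(x) = 3*sin(2*π*x/5), the right-hand side is ∫_0^5 (3*sin(2*π*x/5)) v dx.


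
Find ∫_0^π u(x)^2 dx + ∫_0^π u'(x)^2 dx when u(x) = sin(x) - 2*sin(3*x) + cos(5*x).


||u||_{H^1(0,π)}^2 = 34*π

u'(x) = -5*sin(5*x) + cos(x) - 6*cos(3*x).
Expand u² and (u')² and integrate term by term on (0, π), using: for integers n ≥ 1, ∫_0^π sin²(nx) dx = ∫_0^π cos²(nx) dx = π/2; for n ≠ n', ∫_0^π sin(nx)sin(n'x) dx = ∫_0^π cos(nx)cos(n'x) dx = 0; and by product-to-sum, ∫_0^π sin(nx)cos(n'x) dx = ½∫_0^π [sin((n+n')x) + sin((n−n')x)] dx, which is 0 when n+n' is even and 2n/(n²−n'²) when n+n' is odd (it need not vanish on (0, π)).
  u² squared terms: (-2)²·∫sin(3x)² dx = 4·π/2 = 2*π;  (1)²·∫cos(5x)² dx = 1·π/2 = π/2;  (1)²·∫sin(x)² dx = 1·π/2 = π/2.
  u² cross terms: 2·(-2)·(1)·∫sin(3x)·cos(5x) dx = -4·(0) = 0;  2·(-2)·(1)·∫sin(3x)·sin(x) dx = -4·(0) = 0;  2·(1)·(1)·∫cos(5x)·sin(x) dx = 2·(0) = 0.
  So ∫_0^π u² dx = 2*π + π/2 + π/2 + 0 + 0 + 0 = 3*π.
  (u')² squared terms: (-6)²·∫cos(3x)² dx = 36·π/2 = 18*π;  (-5)²·∫sin(5x)² dx = 25·π/2 = 25*π/2;  (1)²·∫cos(x)² dx = 1·π/2 = π/2.
  (u')² cross terms: 2·(-6)·(-5)·∫cos(3x)·sin(5x) dx = 60·(0) = 0;  2·(-6)·(1)·∫cos(3x)·cos(x) dx = -12·(0) = 0;  2·(-5)·(1)·∫sin(5x)·cos(x) dx = -10·(0) = 0.
  So ∫_0^π (u')² dx = 18*π + 25*π/2 + π/2 + 0 + 0 + 0 = 31*π.
||u||_{H^1}^2 = (3*π) + (31*π) = 34*π.


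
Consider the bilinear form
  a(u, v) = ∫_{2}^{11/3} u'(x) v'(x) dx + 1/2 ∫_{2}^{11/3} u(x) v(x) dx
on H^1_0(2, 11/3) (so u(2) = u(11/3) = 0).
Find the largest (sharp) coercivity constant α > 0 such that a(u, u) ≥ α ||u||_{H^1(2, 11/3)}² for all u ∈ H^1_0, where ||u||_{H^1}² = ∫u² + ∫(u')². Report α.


α = (25 + 18*π^2)/(2*(25 + 9*π^2))

Coercivity of a(·,·) on H^1_0(2, 11/3) means a(u, u) ≥ α ||u||_{H^1}² for every u ∈ H^1_0.
The interval has length L = 5/3, and Poincaré/coercivity depend only on L. Here a(u, u) = ∫(u')² + (1/2)·∫u².
Here 0 < c = 1/2 < 1. The condition a(u,u) ≥ α||u||_{H^1}² reads (1−α)∫(u')² ≥ (α−c)∫u². Any admissible α is ≤ 1 (rapidly oscillating u have ∫u²/∫(u')² → 0), and α = 1 would force 0 ≥ (1−c)∫u², impossible since c < 1; so 1−α > 0. By the sharp Poincaré inequality on H^1_0 of an interval of length L, ∫(u')² ≥ (π/L)²∫u² with equality for the first sine mode sin(π(x−x₀)/L) (x₀ the left endpoint), so the inequality holds for all u iff (1−α)(π/L)² ≥ α − c, i.e. α ≤ ((π/L)² + c)/((π/L)² + 1) = (1 + c(L/π)²)/(1 + (L/π)²). With (π/L)² = 9*π^2/25 and c = 1/2, the largest admissible constant is α = ((π/L)² + c)/((π/L)² + 1).
Simplifying, α = (25 + 18*π^2)/(2*(25 + 9*π^2)).


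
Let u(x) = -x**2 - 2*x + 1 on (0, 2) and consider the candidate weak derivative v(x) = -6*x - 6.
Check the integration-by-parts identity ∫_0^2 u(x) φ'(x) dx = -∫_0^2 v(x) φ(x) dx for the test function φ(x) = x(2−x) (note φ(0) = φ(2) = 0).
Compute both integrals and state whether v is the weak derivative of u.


LHS = 16/3, RHS = 16. No, v is not the weak derivative of u.

u(x) = -x**2 - 2*x + 1, classical derivative u'(x) = -2*x - 2.
φ(x) = x(2−x), so φ'(x) = 2 - 2*x.
Note φ(0) = φ(2) = 0, so the boundary term u·φ vanishes.
LHS = ∫_0^2 u(x) φ'(x) dx = ∫_0^2 (2*x^3 + 2*x^2 - 6*x + 2) dx. Term by term:
  ∫_0^2 2*x^3 dx = 8;  ∫_0^2 2*x^2 dx = 16/3;  ∫_0^2 -6*x dx = -12;
  ∫_0^2 2 dx = 4.
Sum: 8 + 16/3 − 12 + 4 = 16/3.
So LHS = 16/3.
∫_0^2 v(x) φ(x) dx = ∫_0^2 (6*x^3 - 6*x^2 - 12*x) dx. Term by term:
  ∫_0^2 6*x^3 dx = 24;  ∫_0^2 -6*x^2 dx = -16;  ∫_0^2 -12*x dx = -24.
Sum: 24 − 16 − 24 = -16.
So RHS = -∫_0^2 v(x) φ(x) dx = 16.
LHS − RHS = -32/3 ≠ 0, so the identity fails.
(For a valid weak derivative the identity must hold for EVERY test function, in particular this one. The failure shows v is NOT the weak derivative of u.)
Correct weak derivative would be u'(x) = -2*x - 2.


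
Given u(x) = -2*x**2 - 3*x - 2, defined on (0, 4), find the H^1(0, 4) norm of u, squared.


||u||_{H^1}^2 = 13156/5

The H^1 norm (squared) on an interval (0, L) is
  ||u||_{H^1}^2 = ∫_0^L u(x)^2 dx + ∫_0^L u'(x)^2 dx.
Compute u'(x) = -4*x - 3.
Then u(x)^2 = 4*x**4 + 12*x**3 + 17*x**2 + 12*x + 4 and u'(x)^2 = 16*x**2 + 24*x + 9.
Integrate each monomial from 0 to 4 using ∫_0^4 c·x^n dx = c·4^(n+1)/(n+1):
  ∫_0^4 u(x)^2 dx = ∫_0^4 (4*x^4 + 12*x^3 + 17*x^2 + 12*x + 4) dx. Term by term:
    ∫_0^4 4*x^4 dx = 4096/5;  ∫_0^4 12*x^3 dx = 768;  ∫_0^4 17*x^2 dx = 1088/3;
    ∫_0^4 12*x dx = 96;  ∫_0^4 4 dx = 16.
  Sum: 4096/5 + 768 + 1088/3 + 96 + 16 = 30928/15.
  ∫_0^4 u'(x)^2 dx = ∫_0^4 (16*x^2 + 24*x + 9) dx. Term by term:
    ∫_0^4 16*x^2 dx = 1024/3;  ∫_0^4 24*x dx = 192;  ∫_0^4 9 dx = 36.
  Sum: 1024/3 + 192 + 36 = 1708/3.
Adding: ||u||_{H^1}^2 = 30928/15 + 1708/3 = 13156/5.


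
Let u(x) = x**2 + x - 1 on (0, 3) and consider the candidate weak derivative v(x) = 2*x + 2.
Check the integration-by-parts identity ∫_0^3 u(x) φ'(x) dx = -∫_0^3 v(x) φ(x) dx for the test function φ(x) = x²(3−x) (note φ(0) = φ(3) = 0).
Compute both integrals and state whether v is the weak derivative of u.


LHS = -621/20, RHS = -189/5. No, v is not the weak derivative of u.

u(x) = x**2 + x - 1, classical derivative u'(x) = 2*x + 1.
φ(x) = x²(3−x), so φ'(x) = 3*x*(2 - x).
Note φ(0) = φ(3) = 0, so the boundary term u·φ vanishes.
LHS = ∫_0^3 u(x) φ'(x) dx = ∫_0^3 (-3*x^4 + 3*x^3 + 9*x^2 - 6*x) dx. Term by term:
  ∫_0^3 -3*x^4 dx = -729/5;  ∫_0^3 3*x^3 dx = 243/4;  ∫_0^3 9*x^2 dx = 81;
  ∫_0^3 -6*x dx = -27.
Sum: -729/5 + 243/4 + 81 − 27 = -621/20.
So LHS = -621/20.
∫_0^3 v(x) φ(x) dx = ∫_0^3 (-2*x^4 + 4*x^3 + 6*x^2) dx. Term by term:
  ∫_0^3 -2*x^4 dx = -486/5;  ∫_0^3 4*x^3 dx = 81;  ∫_0^3 6*x^2 dx = 54.
Sum: -486/5 + 81 + 54 = 189/5.
So RHS = -∫_0^3 v(x) φ(x) dx = -189/5.
LHS − RHS = 27/4 ≠ 0, so the identity fails.
(For a valid weak derivative the identity must hold for EVERY test function, in particular this one. The failure shows v is NOT the weak derivative of u.)
Correct weak derivative would be u'(x) = 2*x + 1.


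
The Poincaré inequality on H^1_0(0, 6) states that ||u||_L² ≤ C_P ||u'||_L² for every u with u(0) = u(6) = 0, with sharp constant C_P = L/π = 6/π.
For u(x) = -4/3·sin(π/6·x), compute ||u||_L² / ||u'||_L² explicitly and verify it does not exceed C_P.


||u||_L² / ||u'||_L² = 6/π = C_P.

u(x) = -4/3·sin(π/6·x), so u'(x) = -2*π*cos(π*x/6)/9.
Writing u(x) = A·sin(kπx/L) with A = -4/3 and k = 1, use ∫_0^L sin²(kπx/L) dx = L/2 and ∫_0^L cos²(kπx/L) dx = L/2.
u² = 16/9·sin²(π/6·x) and (u')² = 4*π^2/81·cos²(π/6·x), and each of sin², cos² integrates to L/2 = 3 over (0, 6).
∫_0^6 u² dx = 16/3, so ||u||_L² = 4*sqrt(3)/3.
∫_0^6 (u')² dx = 4*π^2/27, so ||u'||_L² = 2*sqrt(3)*π/9.
Ratio ||u||_L² / ||u'||_L² = 6/π.
Sharp Poincaré constant on H^1_0(0, 6) is C_P = L/π = 6/π, achieved by sin(π/6·x).
This is the k = 1 eigenfunction (up to amplitude), so the ratio equals the sharp Poincaré constant exactly.


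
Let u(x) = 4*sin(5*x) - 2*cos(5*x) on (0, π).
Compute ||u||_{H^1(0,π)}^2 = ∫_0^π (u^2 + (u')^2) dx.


||u||_{H^1(0,π)}^2 = 260*π

u'(x) = 10*sin(5*x) + 20*cos(5*x).
Expand u² and (u')² and integrate term by term on (0, π), using: for integers n ≥ 1, ∫_0^π sin²(nx) dx = ∫_0^π cos²(nx) dx = π/2; for n ≠ n', ∫_0^π sin(nx)sin(n'x) dx = ∫_0^π cos(nx)cos(n'x) dx = 0; and by product-to-sum, ∫_0^π sin(nx)cos(n'x) dx = ½∫_0^π [sin((n+n')x) + sin((n−n')x)] dx, which is 0 when n+n' is even and 2n/(n²−n'²) when n+n' is odd (it need not vanish on (0, π)).
  u² squared terms: (-2)²·∫cos(5x)² dx = 4·π/2 = 2*π;  (4)²·∫sin(5x)² dx = 16·π/2 = 8*π.
  u² cross terms: 2·(-2)·(4)·∫cos(5x)·sin(5x) dx = -16·(0) = 0.
  So ∫_0^π u² dx = 2*π + 8*π + 0 = 10*π.
  (u')² squared terms: (10)²·∫sin(5x)² dx = 100·π/2 = 50*π;  (20)²·∫cos(5x)² dx = 400·π/2 = 200*π.
  (u')² cross terms: 2·(10)·(20)·∫sin(5x)·cos(5x) dx = 400·(0) = 0.
  So ∫_0^π (u')² dx = 50*π + 200*π + 0 = 250*π.
||u||_{H^1}^2 = (10*π) + (250*π) = 260*π.


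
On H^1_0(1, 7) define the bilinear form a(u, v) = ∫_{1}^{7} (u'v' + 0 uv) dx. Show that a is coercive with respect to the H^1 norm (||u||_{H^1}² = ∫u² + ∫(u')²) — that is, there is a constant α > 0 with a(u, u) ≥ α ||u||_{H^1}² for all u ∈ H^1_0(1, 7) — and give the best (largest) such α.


α = π^2/(π^2 + 36)

Coercivity of a(·,·) on H^1_0(1, 7) means a(u, u) ≥ α ||u||_{H^1}² for every u ∈ H^1_0.
The interval has length L = 6, and Poincaré/coercivity depend only on L. Here a(u, u) = ∫(u')² + (0)·∫u².
Here c = 0, so a(u,u) = ∫(u')² alone. The condition a(u,u) ≥ α||u||_{H^1}² reads (1−α)∫(u')² ≥ (α−c)∫u². Any admissible α is ≤ 1 (rapidly oscillating u have ∫u²/∫(u')² → 0), and α = 1 would force 0 ≥ (1−c)∫u², impossible since c < 1; so 1−α > 0. By the sharp Poincaré inequality on H^1_0 of an interval of length L, ∫(u')² ≥ (π/L)²∫u² with equality for the first sine mode sin(π(x−x₀)/L) (x₀ the left endpoint), so the inequality holds for all u iff (1−α)(π/L)² ≥ α − c, i.e. α ≤ ((π/L)² + c)/((π/L)² + 1) = (1 + c(L/π)²)/(1 + (L/π)²). (Direct route, valid since c ≤ 0: Poincaré gives c∫u² ≥ c(L/π)²∫(u')², so a(u,u) ≥ (1 + c(L/π)²)∫(u')², while ||u||_{H^1}² ≤ (1 + (L/π)²)∫(u')²; dividing yields the same α.) With (π/L)² = π^2/36 and c = 0, the largest admissible constant is α = ((π/L)² + c)/((π/L)² + 1).
Simplifying, α = π^2/(π^2 + 36).


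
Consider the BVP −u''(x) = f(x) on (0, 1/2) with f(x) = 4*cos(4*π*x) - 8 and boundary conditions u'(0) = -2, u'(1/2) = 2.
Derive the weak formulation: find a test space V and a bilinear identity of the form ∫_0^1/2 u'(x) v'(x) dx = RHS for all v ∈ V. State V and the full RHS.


V = H^1(0, 1/2) (v unrestricted at boundary; u is determined up to an additive constant); weak form: ∫_0^1/2 u'v' dx = ∫_0^1/2 (4*cos(4*π*x) - 8) v dx + 2·v(1/2) + 2·v(0) for all v ∈ V.

Multiply both sides by a test function v and integrate from 0 to 1/2:
  ∫_0^1/2 −u''(x) v(x) dx = ∫_0^1/2 f(x) v(x) dx.
Integrate the LHS by parts once:
  ∫_0^1/2 −u'' v dx = −[u'(x) v(x)]_0^1/2 + ∫_0^1/2 u'(x) v'(x) dx.
Thus ∫_0^1/2 u'(x) v'(x) dx = ∫_0^1/2 f(x) v(x) dx + [u'(x) v(x)]_0^1/2.
Choose V so that boundary terms are either known or forced to vanish.
u has inhomogeneous Neumann u'(0) = -2, u'(1/2) = 2. [u' v]_0^1/2 = (2)·v(1/2) − (-2)·v(0) = 2·v(1/2) + 2·v(0). Take V = H^1(0, 1/2); boundary term becomes part of RHS.
Weak formulation: find u (satisfying any essential BC) such that ∫_0^1/2 u'(x) v'(x) dx = ∫_0^1/2 f v dx + 2·v(1/2) + 2·v(0) for all v ∈ V (Neumann data are natural BCs: they enter the RHS as boundary terms).
Substituting f(x) = 4*cos(4*π*x) - 8, the right-hand side is ∫_0^1/2 (4*cos(4*π*x) - 8) v dx + 2·v(1/2) + 2·v(0).
Compatibility check (pure Neumann): taking v ≡ 1 ∈ V gives 0 = ∫_0^1/2 f dx + (2) − (-2), i.e. ∫_0^1/2 f dx must equal u'(0) − u'(1/2) = -4. Indeed ∫_0^1/2 (4*cos(4*π*x) - 8) dx = -4, so the data are compatible. The solution is then unique only up to an additive constant (fix it e.g. by requiring ∫_0^1/2 u dx = 0).


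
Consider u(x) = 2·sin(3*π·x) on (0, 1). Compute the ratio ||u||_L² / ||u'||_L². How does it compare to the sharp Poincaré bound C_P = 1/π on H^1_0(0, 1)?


||u||_L² / ||u'||_L² = 1/(3*π) < C_P = 1/π.

u(x) = 2·sin(3*π·x), so u'(x) = 6*π*cos(3*π*x).
Writing u(x) = A·sin(kπx/L) with A = 2 and k = 3, use ∫_0^L sin²(kπx/L) dx = L/2 and ∫_0^L cos²(kπx/L) dx = L/2.
u² = 4·sin²(3*π·x) and (u')² = 36*π^2·cos²(3*π·x), and each of sin², cos² integrates to L/2 = 1/2 over (0, 1).
∫_0^1 u² dx = 2, so ||u||_L² = sqrt(2).
∫_0^1 (u')² dx = 18*π^2, so ||u'||_L² = 3*sqrt(2)*π.
Ratio ||u||_L² / ||u'||_L² = 1/(3*π).
Sharp Poincaré constant on H^1_0(0, 1) is C_P = L/π = 1/π, achieved by sin(π·x).
This is the k = 3 harmonic; the ratio L/(kπ) is strictly less than C_P = L/π, consistent with the sharp inequality ||u||_L² ≤ C_P ||u'||_L².


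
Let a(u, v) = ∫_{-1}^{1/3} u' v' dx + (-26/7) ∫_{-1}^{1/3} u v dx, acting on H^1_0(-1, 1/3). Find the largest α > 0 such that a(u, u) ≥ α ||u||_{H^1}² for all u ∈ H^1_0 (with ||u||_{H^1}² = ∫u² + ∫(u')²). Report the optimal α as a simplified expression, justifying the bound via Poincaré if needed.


α = (-416 + 63*π^2)/(7*(16 + 9*π^2))

Coercivity of a(·,·) on H^1_0(-1, 1/3) means a(u, u) ≥ α ||u||_{H^1}² for every u ∈ H^1_0.
The interval has length L = 4/3, and Poincaré/coercivity depend only on L. Here a(u, u) = ∫(u')² + (-26/7)·∫u².
Here c = -26/7 < 0 with |c| < (π/L)² = 9*π^2/16, so coercivity still holds. The condition a(u,u) ≥ α||u||_{H^1}² reads (1−α)∫(u')² ≥ (α−c)∫u². Any admissible α is ≤ 1 (rapidly oscillating u have ∫u²/∫(u')² → 0), and α = 1 would force 0 ≥ (1−c)∫u², impossible since c < 1; so 1−α > 0. By the sharp Poincaré inequality on H^1_0 of an interval of length L, ∫(u')² ≥ (π/L)²∫u² with equality for the first sine mode sin(π(x−x₀)/L) (x₀ the left endpoint), so the inequality holds for all u iff (1−α)(π/L)² ≥ α − c, i.e. α ≤ ((π/L)² + c)/((π/L)² + 1) = (1 + c(L/π)²)/(1 + (L/π)²). (Direct route, valid since c ≤ 0: Poincaré gives c∫u² ≥ c(L/π)²∫(u')², so a(u,u) ≥ (1 + c(L/π)²)∫(u')², while ||u||_{H^1}² ≤ (1 + (L/π)²)∫(u')²; dividing yields the same α.) With (π/L)² = 9*π^2/16 and c = -26/7, the largest admissible constant is α = ((π/L)² + c)/((π/L)² + 1).
Simplifying, α = (-416 + 63*π^2)/(7*(16 + 9*π^2)).


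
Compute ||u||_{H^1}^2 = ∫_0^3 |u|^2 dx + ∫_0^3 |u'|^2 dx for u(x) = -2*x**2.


||u||_{H^1}^2 = 1692/5

The H^1 norm (squared) on an interval (0, L) is
  ||u||_{H^1}^2 = ∫_0^L u(x)^2 dx + ∫_0^L u'(x)^2 dx.
Compute u'(x) = -4*x.
Then u(x)^2 = 4*x**4 and u'(x)^2 = 16*x**2.
Integrate each monomial from 0 to 3 using ∫_0^3 c·x^n dx = c·3^(n+1)/(n+1):
  ∫_0^3 u(x)^2 dx = ∫_0^3 (4*x^4) dx. Term by term:
    ∫_0^3 4*x^4 dx = 972/5.
  ∫_0^3 u'(x)^2 dx = ∫_0^3 (16*x^2) dx. Term by term:
    ∫_0^3 16*x^2 dx = 144.
Adding: ||u||_{H^1}^2 = 972/5 + 144 = 1692/5.


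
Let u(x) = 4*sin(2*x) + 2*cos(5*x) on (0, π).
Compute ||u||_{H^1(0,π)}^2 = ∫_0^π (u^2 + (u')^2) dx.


||u||_{H^1(0,π)}^2 = -1664/21 + 92*π

u'(x) = -10*sin(5*x) + 8*cos(2*x).
Expand u² and (u')² and integrate term by term on (0, π), using: for integers n ≥ 1, ∫_0^π sin²(nx) dx = ∫_0^π cos²(nx) dx = π/2; for n ≠ n', ∫_0^π sin(nx)sin(n'x) dx = ∫_0^π cos(nx)cos(n'x) dx = 0; and by product-to-sum, ∫_0^π sin(nx)cos(n'x) dx = ½∫_0^π [sin((n+n')x) + sin((n−n')x)] dx, which is 0 when n+n' is even and 2n/(n²−n'²) when n+n' is odd (it need not vanish on (0, π)).
  u² squared terms: (2)²·∫cos(5x)² dx = 4·π/2 = 2*π;  (4)²·∫sin(2x)² dx = 16·π/2 = 8*π.
  u² cross terms: 2·(2)·(4)·∫cos(5x)·sin(2x) dx = 16·(-4/21) = -64/21.
  So ∫_0^π u² dx = 2*π + 8*π − 64/21 = -64/21 + 10*π.
  (u')² squared terms: (-10)²·∫sin(5x)² dx = 100·π/2 = 50*π;  (8)²·∫cos(2x)² dx = 64·π/2 = 32*π.
  (u')² cross terms: 2·(-10)·(8)·∫sin(5x)·cos(2x) dx = -160·(10/21) = -1600/21.
  So ∫_0^π (u')² dx = 50*π + 32*π − 1600/21 = -1600/21 + 82*π.
||u||_{H^1}^2 = (-64/21 + 10*π) + (-1600/21 + 82*π) = -1664/21 + 92*π.


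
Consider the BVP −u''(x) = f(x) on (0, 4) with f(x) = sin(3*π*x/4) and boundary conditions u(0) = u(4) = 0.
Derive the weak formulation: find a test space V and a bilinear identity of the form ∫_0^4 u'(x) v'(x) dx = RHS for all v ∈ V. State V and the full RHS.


V = H^1_0(0, 4) (so v(0) = v(4) = 0); weak form: ∫_0^4 u'v' dx = ∫_0^4 (sin(3*π*x/4)) v dx for all v ∈ V.

Multiply both sides by a test function v and integrate from 0 to 4:
  ∫_0^4 −u''(x) v(x) dx = ∫_0^4 f(x) v(x) dx.
Integrate the LHS by parts once:
  ∫_0^4 −u'' v dx = −[u'(x) v(x)]_0^4 + ∫_0^4 u'(x) v'(x) dx.
Thus ∫_0^4 u'(x) v'(x) dx = ∫_0^4 f(x) v(x) dx + [u'(x) v(x)]_0^4.
Choose V so that boundary terms are either known or forced to vanish.
u is Dirichlet: u(0) = u(4) = 0. Let V = H^1_0(0, 4); then v(0) = v(4) = 0, and [u' v]_0^4 = 0.
Weak formulation: find u (satisfying any essential BC) such that ∫_0^4 u'(x) v'(x) dx = ∫_0^4 f v dx for all v ∈ V.
Substituting f(x) = sin(3*π*x/4), the right-hand side is ∫_0^4 (sin(3*π*x/4)) v dx.


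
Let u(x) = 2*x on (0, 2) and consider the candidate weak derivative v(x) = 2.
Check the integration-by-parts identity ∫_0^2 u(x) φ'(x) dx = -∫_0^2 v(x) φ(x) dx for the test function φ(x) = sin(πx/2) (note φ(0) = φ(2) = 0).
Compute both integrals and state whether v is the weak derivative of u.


LHS = -8/π, RHS = -8/π. Yes, v = u' weakly.

u(x) = 2*x, classical derivative u'(x) = 2.
φ(x) = sin(πx/2), so φ'(x) = π*cos(π*x/2)/2.
Note φ(0) = φ(2) = 0, so the boundary term u·φ vanishes.
LHS = ∫_0^2 u(x) φ'(x) dx = ∫_0^2 (π*x*cos(π*x/2)) dx. Term by term:
  ∫_0^2 π*x*cos(π*x/2) dx = -8/π.
So LHS = -8/π.
∫_0^2 v(x) φ(x) dx = ∫_0^2 (2*sin(π*x/2)) dx. Term by term:
  ∫_0^2 2*sin(π*x/2) dx = 8/π.
So RHS = -∫_0^2 v(x) φ(x) dx = -8/π.
LHS = RHS, so the identity holds for this test φ.
Moreover u is smooth here and v(x) = u'(x) = 2 pointwise, so the identity holds for every test function. Hence v is the weak derivative of u.


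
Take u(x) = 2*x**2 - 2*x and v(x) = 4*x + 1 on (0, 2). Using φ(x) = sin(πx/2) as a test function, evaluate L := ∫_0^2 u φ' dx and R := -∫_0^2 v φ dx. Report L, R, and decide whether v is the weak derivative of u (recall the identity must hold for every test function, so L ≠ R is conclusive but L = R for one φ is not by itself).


LHS = -8/π, RHS = -20/π. No, v is not the weak derivative of u.

u(x) = 2*x**2 - 2*x, classical derivative u'(x) = 4*x - 2.
φ(x) = sin(πx/2), so φ'(x) = π*cos(π*x/2)/2.
Note φ(0) = φ(2) = 0, so the boundary term u·φ vanishes.
LHS = ∫_0^2 u(x) φ'(x) dx = ∫_0^2 (π*x^2*cos(π*x/2) - π*x*cos(π*x/2)) dx. Term by term:
  ∫_0^2 π*x^2*cos(π*x/2) dx = -16/π;  ∫_0^2 -π*x*cos(π*x/2) dx = 8/π.
Sum: -16/π + 8/π = -8/π.
So LHS = -8/π.
∫_0^2 v(x) φ(x) dx = ∫_0^2 (4*x*sin(π*x/2) + sin(π*x/2)) dx. Term by term:
  ∫_0^2 4*x*sin(π*x/2) dx = 16/π;  ∫_0^2 sin(π*x/2) dx = 4/π.
Sum: 16/π + 4/π = 20/π.
So RHS = -∫_0^2 v(x) φ(x) dx = -20/π.
LHS − RHS = 12/π ≠ 0, so the identity fails.
(For a valid weak derivative the identity must hold for EVERY test function, in particular this one. The failure shows v is NOT the weak derivative of u.)
Correct weak derivative would be u'(x) = 4*x - 2.


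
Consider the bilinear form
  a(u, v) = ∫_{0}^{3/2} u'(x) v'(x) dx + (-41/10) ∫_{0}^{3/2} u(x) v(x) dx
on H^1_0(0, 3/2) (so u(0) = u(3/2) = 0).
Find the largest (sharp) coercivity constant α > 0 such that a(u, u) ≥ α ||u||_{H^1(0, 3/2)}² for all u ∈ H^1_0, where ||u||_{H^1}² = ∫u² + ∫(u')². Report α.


α = (-369 + 40*π^2)/(10*(9 + 4*π^2))

Coercivity of a(·,·) on H^1_0(0, 3/2) means a(u, u) ≥ α ||u||_{H^1}² for every u ∈ H^1_0.
The interval has length L = 3/2, and Poincaré/coercivity depend only on L. Here a(u, u) = ∫(u')² + (-41/10)·∫u².
Here c = -41/10 < 0 with |c| < (π/L)² = 4*π^2/9, so coercivity still holds. The condition a(u,u) ≥ α||u||_{H^1}² reads (1−α)∫(u')² ≥ (α−c)∫u². Any admissible α is ≤ 1 (rapidly oscillating u have ∫u²/∫(u')² → 0), and α = 1 would force 0 ≥ (1−c)∫u², impossible since c < 1; so 1−α > 0. By the sharp Poincaré inequality on H^1_0 of an interval of length L, ∫(u')² ≥ (π/L)²∫u² with equality for the first sine mode sin(π(x−x₀)/L) (x₀ the left endpoint), so the inequality holds for all u iff (1−α)(π/L)² ≥ α − c, i.e. α ≤ ((π/L)² + c)/((π/L)² + 1) = (1 + c(L/π)²)/(1 + (L/π)²). (Direct route, valid since c ≤ 0: Poincaré gives c∫u² ≥ c(L/π)²∫(u')², so a(u,u) ≥ (1 + c(L/π)²)∫(u')², while ||u||_{H^1}² ≤ (1 + (L/π)²)∫(u')²; dividing yields the same α.) With (π/L)² = 4*π^2/9 and c = -41/10, the largest admissible constant is α = ((π/L)² + c)/((π/L)² + 1).
Simplifying, α = (-369 + 40*π^2)/(10*(9 + 4*π^2)).
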